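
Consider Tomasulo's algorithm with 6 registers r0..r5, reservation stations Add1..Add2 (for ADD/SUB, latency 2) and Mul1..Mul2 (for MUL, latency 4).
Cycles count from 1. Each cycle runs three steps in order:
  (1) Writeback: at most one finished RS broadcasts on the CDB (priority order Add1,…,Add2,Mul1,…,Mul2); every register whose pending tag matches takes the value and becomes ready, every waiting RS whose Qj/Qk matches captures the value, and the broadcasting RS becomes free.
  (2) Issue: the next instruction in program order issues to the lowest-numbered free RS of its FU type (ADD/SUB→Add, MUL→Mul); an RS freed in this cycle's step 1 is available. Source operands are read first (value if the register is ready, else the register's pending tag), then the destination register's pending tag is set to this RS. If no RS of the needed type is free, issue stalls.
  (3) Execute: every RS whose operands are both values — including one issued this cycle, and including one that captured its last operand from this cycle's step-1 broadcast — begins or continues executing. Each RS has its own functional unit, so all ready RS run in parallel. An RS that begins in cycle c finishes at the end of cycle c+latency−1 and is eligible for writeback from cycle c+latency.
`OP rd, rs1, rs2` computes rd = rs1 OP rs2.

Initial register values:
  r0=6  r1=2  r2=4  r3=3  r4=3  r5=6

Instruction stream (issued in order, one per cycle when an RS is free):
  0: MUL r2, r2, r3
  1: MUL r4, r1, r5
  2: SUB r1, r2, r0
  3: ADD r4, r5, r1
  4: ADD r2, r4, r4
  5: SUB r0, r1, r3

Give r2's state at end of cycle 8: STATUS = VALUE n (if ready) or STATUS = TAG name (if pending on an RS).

STATUS = TAG Add1

cycle 1: issue MUL r2<-Mul1 // r0:6,r1:2,r2:Mul1,r3:3,r4:3,r5:6
cycle 2: issue MUL r4<-Mul2 // r0:6,r1:2,r2:Mul1,r3:3,r4:Mul2,r5:6
cycle 3: issue SUB r1<-Add1 // r0:6,r1:Add1,r2:Mul1,r3:3,r4:Mul2,r5:6
cycle 4: issue ADD r4<-Add2 // r0:6,r1:Add1,r2:Mul1,r3:3,r4:Add2,r5:6
cycle 5: CDB Mul1=12; stall // r0:6,r1:Add1,r2:12,r3:3,r4:Add2,r5:6
cycle 6: CDB Mul2=12; stall // r0:6,r1:Add1,r2:12,r3:3,r4:Add2,r5:6
cycle 7: CDB Add1=6; issue ADD r2<-Add1 // r0:6,r1:6,r2:Add1,r3:3,r4:Add2,r5:6
cycle 8: stall // r0:6,r1:6,r2:Add1,r3:3,r4:Add2,r5:6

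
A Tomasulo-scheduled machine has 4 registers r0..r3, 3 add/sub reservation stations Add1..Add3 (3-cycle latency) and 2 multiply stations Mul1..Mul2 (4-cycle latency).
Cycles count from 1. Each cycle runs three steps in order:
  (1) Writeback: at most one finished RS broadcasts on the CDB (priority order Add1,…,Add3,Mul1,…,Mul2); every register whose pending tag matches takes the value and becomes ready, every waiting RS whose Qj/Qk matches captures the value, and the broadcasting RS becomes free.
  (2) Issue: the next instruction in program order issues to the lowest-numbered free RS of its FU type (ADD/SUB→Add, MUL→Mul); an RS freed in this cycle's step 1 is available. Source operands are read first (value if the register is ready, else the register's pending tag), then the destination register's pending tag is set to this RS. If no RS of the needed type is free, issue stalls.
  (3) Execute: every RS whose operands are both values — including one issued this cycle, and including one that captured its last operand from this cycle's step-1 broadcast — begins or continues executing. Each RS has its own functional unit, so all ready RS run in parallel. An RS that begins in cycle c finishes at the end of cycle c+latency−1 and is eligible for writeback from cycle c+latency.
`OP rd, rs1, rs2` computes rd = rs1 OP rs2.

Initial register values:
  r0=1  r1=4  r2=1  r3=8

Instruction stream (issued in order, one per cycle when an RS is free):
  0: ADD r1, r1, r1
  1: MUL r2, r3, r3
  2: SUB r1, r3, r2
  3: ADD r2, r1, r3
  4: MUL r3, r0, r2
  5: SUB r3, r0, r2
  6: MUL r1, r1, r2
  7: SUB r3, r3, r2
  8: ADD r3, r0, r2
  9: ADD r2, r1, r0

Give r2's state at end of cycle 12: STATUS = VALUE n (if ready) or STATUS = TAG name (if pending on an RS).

c1: issue ADD r1<-Add1 | r0:1,r1:Add1,r2:1,r3:8
c2: issue MUL r2<-Mul1 | r0:1,r1:Add1,r2:Mul1,r3:8
c3: issue SUB r1<-Add2 | r0:1,r1:Add2,r2:Mul1,r3:8
c4: CDB Add1=8; issue ADD r2<-Add1 | r0:1,r1:Add2,r2:Add1,r3:8
c5: issue MUL r3<-Mul2 | r0:1,r1:Add2,r2:Add1,r3:Mul2
c6: CDB Mul1=64; issue SUB r3<-Add3 | r0:1,r1:Add2,r2:Add1,r3:Add3
c7: issue MUL r1<-Mul1 | r0:1,r1:Mul1,r2:Add1,r3:Add3
c8: stall | r0:1,r1:Mul1,r2:Add1,r3:Add3
c9: CDB Add2=-56; issue SUB r3<-Add2 | r0:1,r1:Mul1,r2:Add1,r3:Add2
c10: stall | r0:1,r1:Mul1,r2:Add1,r3:Add2
c11: stall | r0:1,r1:Mul1,r2:Add1,r3:Add2
c12: CDB Add1=-48; issue ADD r3<-Add1 | r0:1,r1:Mul1,r2:-48,r3:Add1

STATUS = VALUE -48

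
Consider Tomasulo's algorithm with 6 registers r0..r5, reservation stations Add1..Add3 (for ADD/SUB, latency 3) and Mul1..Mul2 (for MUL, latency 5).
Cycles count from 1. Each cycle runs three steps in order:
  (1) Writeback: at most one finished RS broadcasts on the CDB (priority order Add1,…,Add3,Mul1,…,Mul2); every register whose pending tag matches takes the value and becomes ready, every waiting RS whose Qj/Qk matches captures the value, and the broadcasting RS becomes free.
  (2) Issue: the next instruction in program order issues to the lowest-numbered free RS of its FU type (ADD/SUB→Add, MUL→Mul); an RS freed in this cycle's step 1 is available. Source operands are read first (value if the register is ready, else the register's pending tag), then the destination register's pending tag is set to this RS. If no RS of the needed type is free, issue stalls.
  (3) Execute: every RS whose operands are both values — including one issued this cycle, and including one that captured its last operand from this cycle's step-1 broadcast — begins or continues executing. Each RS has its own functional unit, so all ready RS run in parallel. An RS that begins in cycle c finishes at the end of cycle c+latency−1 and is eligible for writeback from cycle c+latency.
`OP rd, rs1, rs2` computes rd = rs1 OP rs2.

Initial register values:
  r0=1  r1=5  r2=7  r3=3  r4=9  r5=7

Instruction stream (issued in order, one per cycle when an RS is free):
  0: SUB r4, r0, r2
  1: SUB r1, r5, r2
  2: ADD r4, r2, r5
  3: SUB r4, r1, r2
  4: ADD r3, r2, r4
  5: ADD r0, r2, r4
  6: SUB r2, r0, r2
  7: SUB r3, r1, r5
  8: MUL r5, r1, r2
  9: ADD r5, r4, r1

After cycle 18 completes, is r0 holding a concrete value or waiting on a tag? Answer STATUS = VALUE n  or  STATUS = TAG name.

STATUS = VALUE 0

c1: issue SUB r4<-Add1 | r0:1,r1:5,r2:7,r3:3,r4:Add1,r5:7
c2: issue SUB r1<-Add2 | r0:1,r1:Add2,r2:7,r3:3,r4:Add1,r5:7
c3: issue ADD r4<-Add3 | r0:1,r1:Add2,r2:7,r3:3,r4:Add3,r5:7
c4: CDB Add1=-6; issue SUB r4<-Add1 | r0:1,r1:Add2,r2:7,r3:3,r4:Add1,r5:7
c5: CDB Add2=0; issue ADD r3<-Add2 | r0:1,r1:0,r2:7,r3:Add2,r4:Add1,r5:7
c6: CDB Add3=14; issue ADD r0<-Add3 | r0:Add3,r1:0,r2:7,r3:Add2,r4:Add1,r5:7
c7: stall | r0:Add3,r1:0,r2:7,r3:Add2,r4:Add1,r5:7
c8: CDB Add1=-7; issue SUB r2<-Add1 | r0:Add3,r1:0,r2:Add1,r3:Add2,r4:-7,r5:7
c9: stall | r0:Add3,r1:0,r2:Add1,r3:Add2,r4:-7,r5:7
c10: stall | r0:Add3,r1:0,r2:Add1,r3:Add2,r4:-7,r5:7
c11: CDB Add2=0; issue SUB r3<-Add2 | r0:Add3,r1:0,r2:Add1,r3:Add2,r4:-7,r5:7
c12: CDB Add3=0; issue MUL r5<-Mul1 | r0:0,r1:0,r2:Add1,r3:Add2,r4:-7,r5:Mul1
c13: issue ADD r5<-Add3 | r0:0,r1:0,r2:Add1,r3:Add2,r4:-7,r5:Add3
c14: CDB Add2=-7 | r0:0,r1:0,r2:Add1,r3:-7,r4:-7,r5:Add3
c15: CDB Add1=-7 | r0:0,r1:0,r2:-7,r3:-7,r4:-7,r5:Add3
c16: CDB Add3=-7 | r0:0,r1:0,r2:-7,r3:-7,r4:-7,r5:-7
c17: - | r0:0,r1:0,r2:-7,r3:-7,r4:-7,r5:-7
c18: - | r0:0,r1:0,r2:-7,r3:-7,r4:-7,r5:-7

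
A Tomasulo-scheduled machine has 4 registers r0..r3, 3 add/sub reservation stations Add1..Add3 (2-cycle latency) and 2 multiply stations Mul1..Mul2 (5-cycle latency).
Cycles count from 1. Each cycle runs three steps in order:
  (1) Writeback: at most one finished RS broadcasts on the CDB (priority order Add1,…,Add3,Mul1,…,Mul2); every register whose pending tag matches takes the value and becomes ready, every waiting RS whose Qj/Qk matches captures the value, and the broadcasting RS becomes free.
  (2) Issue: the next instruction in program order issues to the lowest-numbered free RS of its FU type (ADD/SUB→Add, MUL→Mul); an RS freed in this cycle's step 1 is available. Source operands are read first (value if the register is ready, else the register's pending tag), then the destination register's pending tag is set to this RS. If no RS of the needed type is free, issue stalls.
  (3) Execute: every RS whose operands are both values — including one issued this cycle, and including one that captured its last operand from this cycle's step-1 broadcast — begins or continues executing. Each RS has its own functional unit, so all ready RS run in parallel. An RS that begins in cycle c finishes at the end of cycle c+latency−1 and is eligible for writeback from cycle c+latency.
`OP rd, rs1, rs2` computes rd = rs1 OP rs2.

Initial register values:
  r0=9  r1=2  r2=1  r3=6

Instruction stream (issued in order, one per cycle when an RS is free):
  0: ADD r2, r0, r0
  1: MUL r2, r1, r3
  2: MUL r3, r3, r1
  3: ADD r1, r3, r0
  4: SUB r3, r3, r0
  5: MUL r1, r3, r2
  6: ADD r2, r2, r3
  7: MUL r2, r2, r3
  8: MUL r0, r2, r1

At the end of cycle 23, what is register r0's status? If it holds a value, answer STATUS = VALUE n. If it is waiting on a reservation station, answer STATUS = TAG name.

STATUS = VALUE 1620

c1: issue ADD r2<-Add1 | r0:9,r1:2,r2:Add1,r3:6
c2: issue MUL r2<-Mul1 | r0:9,r1:2,r2:Mul1,r3:6
c3: CDB Add1=18; issue MUL r3<-Mul2 | r0:9,r1:2,r2:Mul1,r3:Mul2
c4: issue ADD r1<-Add1 | r0:9,r1:Add1,r2:Mul1,r3:Mul2
c5: issue SUB r3<-Add2 | r0:9,r1:Add1,r2:Mul1,r3:Add2
c6: stall | r0:9,r1:Add1,r2:Mul1,r3:Add2
c7: CDB Mul1=12; issue MUL r1<-Mul1 | r0:9,r1:Mul1,r2:12,r3:Add2
c8: CDB Mul2=12; issue ADD r2<-Add3 | r0:9,r1:Mul1,r2:Add3,r3:Add2
c9: issue MUL r2<-Mul2 | r0:9,r1:Mul1,r2:Mul2,r3:Add2
c10: CDB Add1=21; stall | r0:9,r1:Mul1,r2:Mul2,r3:Add2
c11: CDB Add2=3; stall | r0:9,r1:Mul1,r2:Mul2,r3:3
c12: stall | r0:9,r1:Mul1,r2:Mul2,r3:3
c13: CDB Add3=15; stall | r0:9,r1:Mul1,r2:Mul2,r3:3
c14: stall | r0:9,r1:Mul1,r2:Mul2,r3:3
c15: stall | r0:9,r1:Mul1,r2:Mul2,r3:3
c16: CDB Mul1=36; issue MUL r0<-Mul1 | r0:Mul1,r1:36,r2:Mul2,r3:3
c17: - | r0:Mul1,r1:36,r2:Mul2,r3:3
c18: CDB Mul2=45 | r0:Mul1,r1:36,r2:45,r3:3
c19: - | r0:Mul1,r1:36,r2:45,r3:3
c20: - | r0:Mul1,r1:36,r2:45,r3:3
c21: - | r0:Mul1,r1:36,r2:45,r3:3
c22: - | r0:Mul1,r1:36,r2:45,r3:3
c23: CDB Mul1=1620 | r0:1620,r1:36,r2:45,r3:3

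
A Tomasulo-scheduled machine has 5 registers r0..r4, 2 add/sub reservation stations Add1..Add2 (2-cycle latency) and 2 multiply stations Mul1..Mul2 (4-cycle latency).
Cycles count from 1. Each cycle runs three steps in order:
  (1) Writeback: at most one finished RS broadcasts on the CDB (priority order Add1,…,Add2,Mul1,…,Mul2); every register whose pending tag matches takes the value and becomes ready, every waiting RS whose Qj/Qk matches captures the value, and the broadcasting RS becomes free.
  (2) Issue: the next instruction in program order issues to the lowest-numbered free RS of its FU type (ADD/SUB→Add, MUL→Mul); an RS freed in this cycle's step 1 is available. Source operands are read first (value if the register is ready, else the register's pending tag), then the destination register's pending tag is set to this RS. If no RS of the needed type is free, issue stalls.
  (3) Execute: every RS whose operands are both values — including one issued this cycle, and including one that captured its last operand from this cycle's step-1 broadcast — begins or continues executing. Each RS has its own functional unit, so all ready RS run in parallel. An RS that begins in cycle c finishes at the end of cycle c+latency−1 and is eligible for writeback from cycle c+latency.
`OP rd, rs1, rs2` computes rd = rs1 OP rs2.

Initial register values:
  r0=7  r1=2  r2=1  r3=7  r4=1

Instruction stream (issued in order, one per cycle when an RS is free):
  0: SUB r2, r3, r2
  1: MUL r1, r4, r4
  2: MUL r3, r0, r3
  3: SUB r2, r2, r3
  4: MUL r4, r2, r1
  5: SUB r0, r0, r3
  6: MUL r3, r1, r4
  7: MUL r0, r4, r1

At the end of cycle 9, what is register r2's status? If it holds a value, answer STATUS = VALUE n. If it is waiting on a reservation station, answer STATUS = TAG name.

STATUS = VALUE -43

c1: issue SUB r2<-Add1 | r0:7,r1:2,r2:Add1,r3:7,r4:1
c2: issue MUL r1<-Mul1 | r0:7,r1:Mul1,r2:Add1,r3:7,r4:1
c3: CDB Add1=6; issue MUL r3<-Mul2 | r0:7,r1:Mul1,r2:6,r3:Mul2,r4:1
c4: issue SUB r2<-Add1 | r0:7,r1:Mul1,r2:Add1,r3:Mul2,r4:1
c5: stall | r0:7,r1:Mul1,r2:Add1,r3:Mul2,r4:1
c6: CDB Mul1=1; issue MUL r4<-Mul1 | r0:7,r1:1,r2:Add1,r3:Mul2,r4:Mul1
c7: CDB Mul2=49; issue SUB r0<-Add2 | r0:Add2,r1:1,r2:Add1,r3:49,r4:Mul1
c8: issue MUL r3<-Mul2 | r0:Add2,r1:1,r2:Add1,r3:Mul2,r4:Mul1
c9: CDB Add1=-43; stall | r0:Add2,r1:1,r2:-43,r3:Mul2,r4:Mul1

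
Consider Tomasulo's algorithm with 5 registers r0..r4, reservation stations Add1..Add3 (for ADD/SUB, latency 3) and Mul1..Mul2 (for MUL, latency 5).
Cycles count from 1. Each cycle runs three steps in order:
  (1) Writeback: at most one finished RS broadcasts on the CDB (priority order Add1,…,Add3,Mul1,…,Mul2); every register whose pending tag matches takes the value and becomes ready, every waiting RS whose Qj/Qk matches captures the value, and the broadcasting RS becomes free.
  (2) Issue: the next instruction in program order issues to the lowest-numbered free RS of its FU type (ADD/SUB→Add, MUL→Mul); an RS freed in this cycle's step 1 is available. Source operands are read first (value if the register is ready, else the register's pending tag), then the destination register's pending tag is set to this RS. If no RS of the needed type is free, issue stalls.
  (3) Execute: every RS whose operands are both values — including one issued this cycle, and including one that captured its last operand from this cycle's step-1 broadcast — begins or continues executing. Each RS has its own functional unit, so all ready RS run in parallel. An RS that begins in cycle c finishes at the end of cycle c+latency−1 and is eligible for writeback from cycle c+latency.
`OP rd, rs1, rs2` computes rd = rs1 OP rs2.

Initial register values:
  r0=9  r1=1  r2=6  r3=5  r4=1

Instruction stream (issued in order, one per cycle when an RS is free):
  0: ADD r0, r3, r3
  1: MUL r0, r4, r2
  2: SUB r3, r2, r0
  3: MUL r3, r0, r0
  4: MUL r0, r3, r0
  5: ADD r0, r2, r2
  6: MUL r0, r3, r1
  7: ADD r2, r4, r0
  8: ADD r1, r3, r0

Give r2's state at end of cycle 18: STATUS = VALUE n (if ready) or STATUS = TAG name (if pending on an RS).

c1: issue ADD r0<-Add1 | r0:Add1,r1:1,r2:6,r3:5,r4:1
c2: issue MUL r0<-Mul1 | r0:Mul1,r1:1,r2:6,r3:5,r4:1
c3: issue SUB r3<-Add2 | r0:Mul1,r1:1,r2:6,r3:Add2,r4:1
c4: CDB Add1=10; issue MUL r3<-Mul2 | r0:Mul1,r1:1,r2:6,r3:Mul2,r4:1
c5: stall | r0:Mul1,r1:1,r2:6,r3:Mul2,r4:1
c6: stall | r0:Mul1,r1:1,r2:6,r3:Mul2,r4:1
c7: CDB Mul1=6; issue MUL r0<-Mul1 | r0:Mul1,r1:1,r2:6,r3:Mul2,r4:1
c8: issue ADD r0<-Add1 | r0:Add1,r1:1,r2:6,r3:Mul2,r4:1
c9: stall | r0:Add1,r1:1,r2:6,r3:Mul2,r4:1
c10: CDB Add2=0; stall | r0:Add1,r1:1,r2:6,r3:Mul2,r4:1
c11: CDB Add1=12; stall | r0:12,r1:1,r2:6,r3:Mul2,r4:1
c12: CDB Mul2=36; issue MUL r0<-Mul2 | r0:Mul2,r1:1,r2:6,r3:36,r4:1
c13: issue ADD r2<-Add1 | r0:Mul2,r1:1,r2:Add1,r3:36,r4:1
c14: issue ADD r1<-Add2 | r0:Mul2,r1:Add2,r2:Add1,r3:36,r4:1
c15: - | r0:Mul2,r1:Add2,r2:Add1,r3:36,r4:1
c16: - | r0:Mul2,r1:Add2,r2:Add1,r3:36,r4:1
c17: CDB Mul1=216 | r0:Mul2,r1:Add2,r2:Add1,r3:36,r4:1
c18: CDB Mul2=36 | r0:36,r1:Add2,r2:Add1,r3:36,r4:1

STATUS = TAG Add1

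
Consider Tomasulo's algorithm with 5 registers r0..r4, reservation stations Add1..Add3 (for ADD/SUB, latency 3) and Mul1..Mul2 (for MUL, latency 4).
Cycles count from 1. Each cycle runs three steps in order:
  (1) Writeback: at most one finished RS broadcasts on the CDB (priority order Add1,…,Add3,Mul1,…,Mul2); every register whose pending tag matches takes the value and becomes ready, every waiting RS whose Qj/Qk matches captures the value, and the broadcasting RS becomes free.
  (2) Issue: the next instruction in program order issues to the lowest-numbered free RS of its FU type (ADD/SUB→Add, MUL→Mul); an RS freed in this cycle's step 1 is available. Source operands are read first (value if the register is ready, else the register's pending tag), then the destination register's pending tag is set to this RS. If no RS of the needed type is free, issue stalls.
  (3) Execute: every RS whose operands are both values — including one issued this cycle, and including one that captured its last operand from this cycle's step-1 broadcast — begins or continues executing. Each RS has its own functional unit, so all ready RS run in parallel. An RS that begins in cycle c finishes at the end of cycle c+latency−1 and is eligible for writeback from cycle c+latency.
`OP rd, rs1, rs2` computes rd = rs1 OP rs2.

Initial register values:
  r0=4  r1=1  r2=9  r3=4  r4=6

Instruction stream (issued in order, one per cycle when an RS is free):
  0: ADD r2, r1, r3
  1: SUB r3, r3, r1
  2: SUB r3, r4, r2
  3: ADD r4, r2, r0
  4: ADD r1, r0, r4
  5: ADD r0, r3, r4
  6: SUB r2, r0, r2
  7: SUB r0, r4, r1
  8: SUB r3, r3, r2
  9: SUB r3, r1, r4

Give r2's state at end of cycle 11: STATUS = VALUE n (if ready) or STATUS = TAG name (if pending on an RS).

STATUS = TAG Add3

  c1: issue ADD r2<-Add1  regs: r0:4,r1:1,r2:Add1,r3:4,r4:6
  c2: issue SUB r3<-Add2  regs: r0:4,r1:1,r2:Add1,r3:Add2,r4:6
  c3: issue SUB r3<-Add3  regs: r0:4,r1:1,r2:Add1,r3:Add3,r4:6
  c4: CDB Add1=5; issue ADD r4<-Add1  regs: r0:4,r1:1,r2:5,r3:Add3,r4:Add1
  c5: CDB Add2=3; issue ADD r1<-Add2  regs: r0:4,r1:Add2,r2:5,r3:Add3,r4:Add1
  c6: stall  regs: r0:4,r1:Add2,r2:5,r3:Add3,r4:Add1
  c7: CDB Add1=9; issue ADD r0<-Add1  regs: r0:Add1,r1:Add2,r2:5,r3:Add3,r4:9
  c8: CDB Add3=1; issue SUB r2<-Add3  regs: r0:Add1,r1:Add2,r2:Add3,r3:1,r4:9
  c9: stall  regs: r0:Add1,r1:Add2,r2:Add3,r3:1,r4:9
  c10: CDB Add2=13; issue SUB r0<-Add2  regs: r0:Add2,r1:13,r2:Add3,r3:1,r4:9
  c11: CDB Add1=10; issue SUB r3<-Add1  regs: r0:Add2,r1:13,r2:Add3,r3:Add1,r4:9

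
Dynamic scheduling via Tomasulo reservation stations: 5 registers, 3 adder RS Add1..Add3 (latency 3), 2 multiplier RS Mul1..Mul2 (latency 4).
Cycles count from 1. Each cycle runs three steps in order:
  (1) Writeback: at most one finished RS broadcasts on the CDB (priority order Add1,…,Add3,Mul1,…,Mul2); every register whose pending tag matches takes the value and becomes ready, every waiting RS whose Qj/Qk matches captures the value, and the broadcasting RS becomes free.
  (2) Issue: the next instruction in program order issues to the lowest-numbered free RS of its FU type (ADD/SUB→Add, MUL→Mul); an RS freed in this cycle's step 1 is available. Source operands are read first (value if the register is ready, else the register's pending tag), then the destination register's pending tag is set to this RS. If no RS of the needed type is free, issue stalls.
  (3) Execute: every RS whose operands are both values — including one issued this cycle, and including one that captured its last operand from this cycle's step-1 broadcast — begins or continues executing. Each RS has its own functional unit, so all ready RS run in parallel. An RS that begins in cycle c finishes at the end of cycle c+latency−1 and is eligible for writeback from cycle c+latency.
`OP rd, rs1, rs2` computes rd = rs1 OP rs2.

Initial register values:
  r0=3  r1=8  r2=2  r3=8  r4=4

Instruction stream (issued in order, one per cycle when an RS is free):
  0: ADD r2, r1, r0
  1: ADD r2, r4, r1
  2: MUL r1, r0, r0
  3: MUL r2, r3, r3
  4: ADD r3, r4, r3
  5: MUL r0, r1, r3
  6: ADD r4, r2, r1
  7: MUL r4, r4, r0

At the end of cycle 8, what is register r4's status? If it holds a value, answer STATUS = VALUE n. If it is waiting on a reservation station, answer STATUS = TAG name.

  c1: issue ADD r2<-Add1  regs: r0:3,r1:8,r2:Add1,r3:8,r4:4
  c2: issue ADD r2<-Add2  regs: r0:3,r1:8,r2:Add2,r3:8,r4:4
  c3: issue MUL r1<-Mul1  regs: r0:3,r1:Mul1,r2:Add2,r3:8,r4:4
  c4: CDB Add1=11; issue MUL r2<-Mul2  regs: r0:3,r1:Mul1,r2:Mul2,r3:8,r4:4
  c5: CDB Add2=12; issue ADD r3<-Add1  regs: r0:3,r1:Mul1,r2:Mul2,r3:Add1,r4:4
  c6: stall  regs: r0:3,r1:Mul1,r2:Mul2,r3:Add1,r4:4
  c7: CDB Mul1=9; issue MUL r0<-Mul1  regs: r0:Mul1,r1:9,r2:Mul2,r3:Add1,r4:4
  c8: CDB Add1=12; issue ADD r4<-Add1  regs: r0:Mul1,r1:9,r2:Mul2,r3:12,r4:Add1

STATUS = TAG Add1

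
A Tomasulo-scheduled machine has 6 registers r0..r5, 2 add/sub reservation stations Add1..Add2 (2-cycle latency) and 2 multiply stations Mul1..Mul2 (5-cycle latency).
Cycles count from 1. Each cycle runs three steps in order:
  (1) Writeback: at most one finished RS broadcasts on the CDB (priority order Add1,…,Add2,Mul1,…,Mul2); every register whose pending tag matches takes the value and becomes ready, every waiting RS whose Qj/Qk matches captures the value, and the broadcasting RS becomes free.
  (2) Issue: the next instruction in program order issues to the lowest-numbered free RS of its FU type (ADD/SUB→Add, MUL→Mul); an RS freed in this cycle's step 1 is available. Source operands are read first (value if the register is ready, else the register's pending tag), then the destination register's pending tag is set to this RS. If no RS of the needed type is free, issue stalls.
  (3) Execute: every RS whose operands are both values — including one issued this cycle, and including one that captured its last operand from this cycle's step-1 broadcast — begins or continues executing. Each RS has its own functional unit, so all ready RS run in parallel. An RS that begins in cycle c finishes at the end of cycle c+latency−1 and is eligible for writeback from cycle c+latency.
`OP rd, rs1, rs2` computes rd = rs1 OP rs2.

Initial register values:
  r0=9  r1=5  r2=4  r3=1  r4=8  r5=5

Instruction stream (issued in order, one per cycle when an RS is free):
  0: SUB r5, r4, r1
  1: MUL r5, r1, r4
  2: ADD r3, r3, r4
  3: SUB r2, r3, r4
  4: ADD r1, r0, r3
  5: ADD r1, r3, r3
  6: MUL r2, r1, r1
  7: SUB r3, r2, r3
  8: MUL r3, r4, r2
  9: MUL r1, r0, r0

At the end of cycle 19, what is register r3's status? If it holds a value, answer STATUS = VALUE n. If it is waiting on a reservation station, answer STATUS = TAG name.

  c1: issue SUB r5<-Add1  regs: r0:9,r1:5,r2:4,r3:1,r4:8,r5:Add1
  c2: issue MUL r5<-Mul1  regs: r0:9,r1:5,r2:4,r3:1,r4:8,r5:Mul1
  c3: CDB Add1=3; issue ADD r3<-Add1  regs: r0:9,r1:5,r2:4,r3:Add1,r4:8,r5:Mul1
  c4: issue SUB r2<-Add2  regs: r0:9,r1:5,r2:Add2,r3:Add1,r4:8,r5:Mul1
  c5: CDB Add1=9; issue ADD r1<-Add1  regs: r0:9,r1:Add1,r2:Add2,r3:9,r4:8,r5:Mul1
  c6: stall  regs: r0:9,r1:Add1,r2:Add2,r3:9,r4:8,r5:Mul1
  c7: CDB Add1=18; issue ADD r1<-Add1  regs: r0:9,r1:Add1,r2:Add2,r3:9,r4:8,r5:Mul1
  c8: CDB Add2=1; issue MUL r2<-Mul2  regs: r0:9,r1:Add1,r2:Mul2,r3:9,r4:8,r5:Mul1
  c9: CDB Add1=18; issue SUB r3<-Add1  regs: r0:9,r1:18,r2:Mul2,r3:Add1,r4:8,r5:Mul1
  c10: CDB Mul1=40; issue MUL r3<-Mul1  regs: r0:9,r1:18,r2:Mul2,r3:Mul1,r4:8,r5:40
  c11: stall  regs: r0:9,r1:18,r2:Mul2,r3:Mul1,r4:8,r5:40
  c12: stall  regs: r0:9,r1:18,r2:Mul2,r3:Mul1,r4:8,r5:40
  c13: stall  regs: r0:9,r1:18,r2:Mul2,r3:Mul1,r4:8,r5:40
  c14: CDB Mul2=324; issue MUL r1<-Mul2  regs: r0:9,r1:Mul2,r2:324,r3:Mul1,r4:8,r5:40
  c15: -  regs: r0:9,r1:Mul2,r2:324,r3:Mul1,r4:8,r5:40
  c16: CDB Add1=315  regs: r0:9,r1:Mul2,r2:324,r3:Mul1,r4:8,r5:40
  c17: -  regs: r0:9,r1:Mul2,r2:324,r3:Mul1,r4:8,r5:40
  c18: -  regs: r0:9,r1:Mul2,r2:324,r3:Mul1,r4:8,r5:40
  c19: CDB Mul1=2592  regs: r0:9,r1:Mul2,r2:324,r3:2592,r4:8,r5:40

STATUS = VALUE 2592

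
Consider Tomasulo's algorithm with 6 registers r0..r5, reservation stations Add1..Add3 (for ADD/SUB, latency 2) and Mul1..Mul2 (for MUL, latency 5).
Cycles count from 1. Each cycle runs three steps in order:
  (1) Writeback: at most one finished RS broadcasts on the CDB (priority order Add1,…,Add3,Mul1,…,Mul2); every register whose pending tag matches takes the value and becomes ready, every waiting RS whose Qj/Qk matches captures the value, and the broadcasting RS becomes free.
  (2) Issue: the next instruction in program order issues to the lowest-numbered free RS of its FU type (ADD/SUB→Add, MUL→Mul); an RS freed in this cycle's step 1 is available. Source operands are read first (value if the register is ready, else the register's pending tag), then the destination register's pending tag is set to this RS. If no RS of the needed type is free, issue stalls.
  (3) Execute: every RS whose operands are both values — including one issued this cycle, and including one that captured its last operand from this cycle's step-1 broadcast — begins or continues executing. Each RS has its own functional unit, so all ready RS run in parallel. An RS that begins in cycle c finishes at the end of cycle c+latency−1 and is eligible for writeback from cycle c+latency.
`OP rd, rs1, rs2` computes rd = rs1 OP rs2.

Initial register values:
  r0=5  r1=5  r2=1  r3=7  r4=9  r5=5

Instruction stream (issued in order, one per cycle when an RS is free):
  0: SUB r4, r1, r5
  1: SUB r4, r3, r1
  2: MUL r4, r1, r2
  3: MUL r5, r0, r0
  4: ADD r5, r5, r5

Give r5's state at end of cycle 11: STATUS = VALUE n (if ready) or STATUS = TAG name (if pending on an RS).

c1: issue SUB r4<-Add1 | r0:5,r1:5,r2:1,r3:7,r4:Add1,r5:5
c2: issue SUB r4<-Add2 | r0:5,r1:5,r2:1,r3:7,r4:Add2,r5:5
c3: CDB Add1=0; issue MUL r4<-Mul1 | r0:5,r1:5,r2:1,r3:7,r4:Mul1,r5:5
c4: CDB Add2=2; issue MUL r5<-Mul2 | r0:5,r1:5,r2:1,r3:7,r4:Mul1,r5:Mul2
c5: issue ADD r5<-Add1 | r0:5,r1:5,r2:1,r3:7,r4:Mul1,r5:Add1
c6: - | r0:5,r1:5,r2:1,r3:7,r4:Mul1,r5:Add1
c7: - | r0:5,r1:5,r2:1,r3:7,r4:Mul1,r5:Add1
c8: CDB Mul1=5 | r0:5,r1:5,r2:1,r3:7,r4:5,r5:Add1
c9: CDB Mul2=25 | r0:5,r1:5,r2:1,r3:7,r4:5,r5:Add1
c10: - | r0:5,r1:5,r2:1,r3:7,r4:5,r5:Add1
c11: CDB Add1=50 | r0:5,r1:5,r2:1,r3:7,r4:5,r5:50

STATUS = VALUE 50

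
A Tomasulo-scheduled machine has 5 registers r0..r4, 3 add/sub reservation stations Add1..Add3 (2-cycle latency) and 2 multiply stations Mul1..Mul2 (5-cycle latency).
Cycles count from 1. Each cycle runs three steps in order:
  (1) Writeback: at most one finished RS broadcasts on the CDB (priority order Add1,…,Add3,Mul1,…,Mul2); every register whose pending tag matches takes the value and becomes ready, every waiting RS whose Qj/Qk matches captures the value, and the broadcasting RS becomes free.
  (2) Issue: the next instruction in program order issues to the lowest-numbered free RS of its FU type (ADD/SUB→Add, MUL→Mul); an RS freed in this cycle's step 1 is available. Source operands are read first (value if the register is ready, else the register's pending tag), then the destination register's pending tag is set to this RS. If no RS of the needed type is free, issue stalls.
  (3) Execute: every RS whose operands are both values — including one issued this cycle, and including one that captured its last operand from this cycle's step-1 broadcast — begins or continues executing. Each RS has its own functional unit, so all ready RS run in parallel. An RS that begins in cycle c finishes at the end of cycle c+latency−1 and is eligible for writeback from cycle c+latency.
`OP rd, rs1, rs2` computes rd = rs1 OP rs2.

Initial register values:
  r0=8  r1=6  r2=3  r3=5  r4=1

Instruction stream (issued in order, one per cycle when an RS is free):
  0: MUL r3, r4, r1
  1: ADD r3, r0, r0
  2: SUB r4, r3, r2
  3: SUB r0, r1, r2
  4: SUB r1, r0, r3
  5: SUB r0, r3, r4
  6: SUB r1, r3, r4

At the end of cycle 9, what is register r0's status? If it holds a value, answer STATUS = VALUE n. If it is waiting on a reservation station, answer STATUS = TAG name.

cycle 1: issue MUL r3<-Mul1 // r0:8,r1:6,r2:3,r3:Mul1,r4:1
cycle 2: issue ADD r3<-Add1 // r0:8,r1:6,r2:3,r3:Add1,r4:1
cycle 3: issue SUB r4<-Add2 // r0:8,r1:6,r2:3,r3:Add1,r4:Add2
cycle 4: CDB Add1=16; issue SUB r0<-Add1 // r0:Add1,r1:6,r2:3,r3:16,r4:Add2
cycle 5: issue SUB r1<-Add3 // r0:Add1,r1:Add3,r2:3,r3:16,r4:Add2
cycle 6: CDB Add1=3; issue SUB r0<-Add1 // r0:Add1,r1:Add3,r2:3,r3:16,r4:Add2
cycle 7: CDB Add2=13; issue SUB r1<-Add2 // r0:Add1,r1:Add2,r2:3,r3:16,r4:13
cycle 8: CDB Add3=-13 // r0:Add1,r1:Add2,r2:3,r3:16,r4:13
cycle 9: CDB Add1=3 // r0:3,r1:Add2,r2:3,r3:16,r4:13

STATUS = VALUE 3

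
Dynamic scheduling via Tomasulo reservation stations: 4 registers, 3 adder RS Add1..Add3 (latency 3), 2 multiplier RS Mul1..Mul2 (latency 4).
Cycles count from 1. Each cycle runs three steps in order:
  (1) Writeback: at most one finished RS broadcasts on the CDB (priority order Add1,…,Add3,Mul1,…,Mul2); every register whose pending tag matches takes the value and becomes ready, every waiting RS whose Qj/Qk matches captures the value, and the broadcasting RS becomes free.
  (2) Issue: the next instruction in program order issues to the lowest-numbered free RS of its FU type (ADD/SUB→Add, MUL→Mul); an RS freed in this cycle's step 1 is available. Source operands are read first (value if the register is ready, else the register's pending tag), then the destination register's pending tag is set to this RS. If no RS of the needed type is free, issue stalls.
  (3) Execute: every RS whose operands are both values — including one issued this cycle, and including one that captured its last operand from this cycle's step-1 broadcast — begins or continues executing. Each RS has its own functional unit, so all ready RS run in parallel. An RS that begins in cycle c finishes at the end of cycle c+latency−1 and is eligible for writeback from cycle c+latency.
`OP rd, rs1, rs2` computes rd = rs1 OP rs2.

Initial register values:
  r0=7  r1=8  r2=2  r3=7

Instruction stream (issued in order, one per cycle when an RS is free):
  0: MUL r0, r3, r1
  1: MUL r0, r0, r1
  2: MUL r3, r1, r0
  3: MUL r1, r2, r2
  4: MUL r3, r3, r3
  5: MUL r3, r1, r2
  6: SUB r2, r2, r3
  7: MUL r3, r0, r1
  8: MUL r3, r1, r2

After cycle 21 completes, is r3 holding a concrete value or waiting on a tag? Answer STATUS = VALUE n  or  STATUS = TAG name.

STATUS = TAG Mul2

c1: issue MUL r0<-Mul1 | r0:Mul1,r1:8,r2:2,r3:7
c2: issue MUL r0<-Mul2 | r0:Mul2,r1:8,r2:2,r3:7
c3: stall | r0:Mul2,r1:8,r2:2,r3:7
c4: stall | r0:Mul2,r1:8,r2:2,r3:7
c5: CDB Mul1=56; issue MUL r3<-Mul1 | r0:Mul2,r1:8,r2:2,r3:Mul1
c6: stall | r0:Mul2,r1:8,r2:2,r3:Mul1
c7: stall | r0:Mul2,r1:8,r2:2,r3:Mul1
c8: stall | r0:Mul2,r1:8,r2:2,r3:Mul1
c9: CDB Mul2=448; issue MUL r1<-Mul2 | r0:448,r1:Mul2,r2:2,r3:Mul1
c10: stall | r0:448,r1:Mul2,r2:2,r3:Mul1
c11: stall | r0:448,r1:Mul2,r2:2,r3:Mul1
c12: stall | r0:448,r1:Mul2,r2:2,r3:Mul1
c13: CDB Mul1=3584; issue MUL r3<-Mul1 | r0:448,r1:Mul2,r2:2,r3:Mul1
c14: CDB Mul2=4; issue MUL r3<-Mul2 | r0:448,r1:4,r2:2,r3:Mul2
c15: issue SUB r2<-Add1 | r0:448,r1:4,r2:Add1,r3:Mul2
c16: stall | r0:448,r1:4,r2:Add1,r3:Mul2
c17: CDB Mul1=12845056; issue MUL r3<-Mul1 | r0:448,r1:4,r2:Add1,r3:Mul1
c18: CDB Mul2=8; issue MUL r3<-Mul2 | r0:448,r1:4,r2:Add1,r3:Mul2
c19: - | r0:448,r1:4,r2:Add1,r3:Mul2
c20: - | r0:448,r1:4,r2:Add1,r3:Mul2
c21: CDB Add1=-6 | r0:448,r1:4,r2:-6,r3:Mul2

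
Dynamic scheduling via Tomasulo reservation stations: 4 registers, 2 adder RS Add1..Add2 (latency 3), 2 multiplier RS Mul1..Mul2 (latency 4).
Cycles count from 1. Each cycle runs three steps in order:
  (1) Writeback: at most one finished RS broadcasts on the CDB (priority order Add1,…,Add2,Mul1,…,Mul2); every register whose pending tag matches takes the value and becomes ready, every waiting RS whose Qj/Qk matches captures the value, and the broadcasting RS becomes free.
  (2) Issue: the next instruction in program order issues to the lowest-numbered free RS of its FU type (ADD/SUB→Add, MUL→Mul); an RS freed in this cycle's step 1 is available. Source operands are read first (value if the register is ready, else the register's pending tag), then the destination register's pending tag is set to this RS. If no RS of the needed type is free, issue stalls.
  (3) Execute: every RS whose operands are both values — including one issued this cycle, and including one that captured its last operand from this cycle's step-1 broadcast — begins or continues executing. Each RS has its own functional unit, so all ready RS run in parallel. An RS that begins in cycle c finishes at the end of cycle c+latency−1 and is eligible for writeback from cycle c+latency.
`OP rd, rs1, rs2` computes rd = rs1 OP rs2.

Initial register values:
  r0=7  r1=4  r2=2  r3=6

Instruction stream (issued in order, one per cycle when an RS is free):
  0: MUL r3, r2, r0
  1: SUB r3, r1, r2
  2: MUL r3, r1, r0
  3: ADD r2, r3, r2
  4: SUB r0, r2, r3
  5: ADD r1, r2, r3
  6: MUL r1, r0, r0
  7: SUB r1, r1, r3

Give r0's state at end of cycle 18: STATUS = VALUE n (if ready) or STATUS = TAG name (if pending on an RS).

  c1: issue MUL r3<-Mul1  regs: r0:7,r1:4,r2:2,r3:Mul1
  c2: issue SUB r3<-Add1  regs: r0:7,r1:4,r2:2,r3:Add1
  c3: issue MUL r3<-Mul2  regs: r0:7,r1:4,r2:2,r3:Mul2
  c4: issue ADD r2<-Add2  regs: r0:7,r1:4,r2:Add2,r3:Mul2
  c5: CDB Add1=2; issue SUB r0<-Add1  regs: r0:Add1,r1:4,r2:Add2,r3:Mul2
  c6: CDB Mul1=14; stall  regs: r0:Add1,r1:4,r2:Add2,r3:Mul2
  c7: CDB Mul2=28; stall  regs: r0:Add1,r1:4,r2:Add2,r3:28
  c8: stall  regs: r0:Add1,r1:4,r2:Add2,r3:28
  c9: stall  regs: r0:Add1,r1:4,r2:Add2,r3:28
  c10: CDB Add2=30; issue ADD r1<-Add2  regs: r0:Add1,r1:Add2,r2:30,r3:28
  c11: issue MUL r1<-Mul1  regs: r0:Add1,r1:Mul1,r2:30,r3:28
  c12: stall  regs: r0:Add1,r1:Mul1,r2:30,r3:28
  c13: CDB Add1=2; issue SUB r1<-Add1  regs: r0:2,r1:Add1,r2:30,r3:28
  c14: CDB Add2=58  regs: r0:2,r1:Add1,r2:30,r3:28
  c15: -  regs: r0:2,r1:Add1,r2:30,r3:28
  c16: -  regs: r0:2,r1:Add1,r2:30,r3:28
  c17: CDB Mul1=4  regs: r0:2,r1:Add1,r2:30,r3:28
  c18: -  regs: r0:2,r1:Add1,r2:30,r3:28

STATUS = VALUE 2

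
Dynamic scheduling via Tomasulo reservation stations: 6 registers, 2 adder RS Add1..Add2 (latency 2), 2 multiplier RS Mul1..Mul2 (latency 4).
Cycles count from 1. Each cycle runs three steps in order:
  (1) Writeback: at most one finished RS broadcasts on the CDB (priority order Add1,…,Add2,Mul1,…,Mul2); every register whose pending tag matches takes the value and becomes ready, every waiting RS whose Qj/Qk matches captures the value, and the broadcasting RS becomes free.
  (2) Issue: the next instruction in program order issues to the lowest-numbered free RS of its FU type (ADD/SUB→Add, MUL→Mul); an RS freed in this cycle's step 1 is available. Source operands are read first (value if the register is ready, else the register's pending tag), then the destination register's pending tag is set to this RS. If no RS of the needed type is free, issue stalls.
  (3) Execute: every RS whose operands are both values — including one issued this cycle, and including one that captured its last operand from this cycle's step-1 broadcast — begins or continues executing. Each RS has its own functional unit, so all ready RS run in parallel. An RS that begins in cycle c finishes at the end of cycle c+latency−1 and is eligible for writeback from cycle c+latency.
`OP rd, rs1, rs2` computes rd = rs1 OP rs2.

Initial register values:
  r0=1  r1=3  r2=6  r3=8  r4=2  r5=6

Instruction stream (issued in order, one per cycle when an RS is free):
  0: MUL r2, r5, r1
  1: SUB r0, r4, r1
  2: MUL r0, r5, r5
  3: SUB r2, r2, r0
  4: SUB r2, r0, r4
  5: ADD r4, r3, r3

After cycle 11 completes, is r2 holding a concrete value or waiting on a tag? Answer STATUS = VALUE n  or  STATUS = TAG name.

c1: issue MUL r2<-Mul1 | r0:1,r1:3,r2:Mul1,r3:8,r4:2,r5:6
c2: issue SUB r0<-Add1 | r0:Add1,r1:3,r2:Mul1,r3:8,r4:2,r5:6
c3: issue MUL r0<-Mul2 | r0:Mul2,r1:3,r2:Mul1,r3:8,r4:2,r5:6
c4: CDB Add1=-1; issue SUB r2<-Add1 | r0:Mul2,r1:3,r2:Add1,r3:8,r4:2,r5:6
c5: CDB Mul1=18; issue SUB r2<-Add2 | r0:Mul2,r1:3,r2:Add2,r3:8,r4:2,r5:6
c6: stall | r0:Mul2,r1:3,r2:Add2,r3:8,r4:2,r5:6
c7: CDB Mul2=36; stall | r0:36,r1:3,r2:Add2,r3:8,r4:2,r5:6
c8: stall | r0:36,r1:3,r2:Add2,r3:8,r4:2,r5:6
c9: CDB Add1=-18; issue ADD r4<-Add1 | r0:36,r1:3,r2:Add2,r3:8,r4:Add1,r5:6
c10: CDB Add2=34 | r0:36,r1:3,r2:34,r3:8,r4:Add1,r5:6
c11: CDB Add1=16 | r0:36,r1:3,r2:34,r3:8,r4:16,r5:6

STATUS = VALUE 34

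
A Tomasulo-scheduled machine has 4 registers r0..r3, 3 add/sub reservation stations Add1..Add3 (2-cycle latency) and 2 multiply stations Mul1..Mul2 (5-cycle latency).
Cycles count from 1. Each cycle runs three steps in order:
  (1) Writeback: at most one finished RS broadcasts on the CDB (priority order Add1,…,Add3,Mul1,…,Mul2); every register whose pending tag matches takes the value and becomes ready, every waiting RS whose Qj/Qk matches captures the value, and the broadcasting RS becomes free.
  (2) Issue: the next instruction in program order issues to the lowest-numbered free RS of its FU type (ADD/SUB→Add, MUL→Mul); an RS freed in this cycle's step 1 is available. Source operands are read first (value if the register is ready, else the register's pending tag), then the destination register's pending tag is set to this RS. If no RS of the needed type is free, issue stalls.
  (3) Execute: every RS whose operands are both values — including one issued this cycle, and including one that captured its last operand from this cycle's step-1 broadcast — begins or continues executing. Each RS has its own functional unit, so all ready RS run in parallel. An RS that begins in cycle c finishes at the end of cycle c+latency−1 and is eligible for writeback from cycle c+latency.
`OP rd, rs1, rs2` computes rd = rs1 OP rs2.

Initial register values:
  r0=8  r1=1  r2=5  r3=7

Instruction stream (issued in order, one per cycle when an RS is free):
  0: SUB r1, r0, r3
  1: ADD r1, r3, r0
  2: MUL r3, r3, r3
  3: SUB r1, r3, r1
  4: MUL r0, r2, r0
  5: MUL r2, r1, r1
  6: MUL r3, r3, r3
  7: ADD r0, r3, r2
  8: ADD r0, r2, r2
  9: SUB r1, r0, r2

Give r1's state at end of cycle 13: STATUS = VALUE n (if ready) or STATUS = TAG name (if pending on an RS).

c1: issue SUB r1<-Add1 | r0:8,r1:Add1,r2:5,r3:7
c2: issue ADD r1<-Add2 | r0:8,r1:Add2,r2:5,r3:7
c3: CDB Add1=1; issue MUL r3<-Mul1 | r0:8,r1:Add2,r2:5,r3:Mul1
c4: CDB Add2=15; issue SUB r1<-Add1 | r0:8,r1:Add1,r2:5,r3:Mul1
c5: issue MUL r0<-Mul2 | r0:Mul2,r1:Add1,r2:5,r3:Mul1
c6: stall | r0:Mul2,r1:Add1,r2:5,r3:Mul1
c7: stall | r0:Mul2,r1:Add1,r2:5,r3:Mul1
c8: CDB Mul1=49; issue MUL r2<-Mul1 | r0:Mul2,r1:Add1,r2:Mul1,r3:49
c9: stall | r0:Mul2,r1:Add1,r2:Mul1,r3:49
c10: CDB Add1=34; stall | r0:Mul2,r1:34,r2:Mul1,r3:49
c11: CDB Mul2=40; issue MUL r3<-Mul2 | r0:40,r1:34,r2:Mul1,r3:Mul2
c12: issue ADD r0<-Add1 | r0:Add1,r1:34,r2:Mul1,r3:Mul2
c13: issue ADD r0<-Add2 | r0:Add2,r1:34,r2:Mul1,r3:Mul2

STATUS = VALUE 34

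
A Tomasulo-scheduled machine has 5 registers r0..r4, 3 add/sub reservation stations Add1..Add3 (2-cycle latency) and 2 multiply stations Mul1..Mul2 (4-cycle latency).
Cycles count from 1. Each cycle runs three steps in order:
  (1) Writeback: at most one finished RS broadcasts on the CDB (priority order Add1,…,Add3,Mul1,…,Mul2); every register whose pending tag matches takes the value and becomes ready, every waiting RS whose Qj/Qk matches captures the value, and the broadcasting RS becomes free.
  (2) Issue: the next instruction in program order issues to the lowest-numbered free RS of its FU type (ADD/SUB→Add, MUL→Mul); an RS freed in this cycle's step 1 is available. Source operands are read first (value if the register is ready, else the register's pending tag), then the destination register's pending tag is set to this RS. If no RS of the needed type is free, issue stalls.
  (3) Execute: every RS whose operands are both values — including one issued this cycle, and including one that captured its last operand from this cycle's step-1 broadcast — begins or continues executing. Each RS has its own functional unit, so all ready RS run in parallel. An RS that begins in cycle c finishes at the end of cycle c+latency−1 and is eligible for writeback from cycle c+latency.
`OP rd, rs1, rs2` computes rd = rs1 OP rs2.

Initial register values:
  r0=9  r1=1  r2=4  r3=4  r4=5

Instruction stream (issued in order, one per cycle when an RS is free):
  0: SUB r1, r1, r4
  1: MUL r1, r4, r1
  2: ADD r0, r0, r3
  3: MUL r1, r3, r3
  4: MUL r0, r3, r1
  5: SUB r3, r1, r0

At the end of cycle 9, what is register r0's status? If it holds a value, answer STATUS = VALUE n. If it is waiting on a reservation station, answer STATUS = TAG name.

  c1: issue SUB r1<-Add1  regs: r0:9,r1:Add1,r2:4,r3:4,r4:5
  c2: issue MUL r1<-Mul1  regs: r0:9,r1:Mul1,r2:4,r3:4,r4:5
  c3: CDB Add1=-4; issue ADD r0<-Add1  regs: r0:Add1,r1:Mul1,r2:4,r3:4,r4:5
  c4: issue MUL r1<-Mul2  regs: r0:Add1,r1:Mul2,r2:4,r3:4,r4:5
  c5: CDB Add1=13; stall  regs: r0:13,r1:Mul2,r2:4,r3:4,r4:5
  c6: stall  regs: r0:13,r1:Mul2,r2:4,r3:4,r4:5
  c7: CDB Mul1=-20; issue MUL r0<-Mul1  regs: r0:Mul1,r1:Mul2,r2:4,r3:4,r4:5
  c8: CDB Mul2=16; issue SUB r3<-Add1  regs: r0:Mul1,r1:16,r2:4,r3:Add1,r4:5
  c9: -  regs: r0:Mul1,r1:16,r2:4,r3:Add1,r4:5

STATUS = TAG Mul1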